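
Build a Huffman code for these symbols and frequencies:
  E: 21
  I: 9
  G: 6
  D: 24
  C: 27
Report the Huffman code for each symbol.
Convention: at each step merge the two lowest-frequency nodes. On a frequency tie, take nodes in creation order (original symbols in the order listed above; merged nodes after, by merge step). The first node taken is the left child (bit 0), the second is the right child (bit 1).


Huffman tree construction:
Step 1: Merge G(6) + I(9) = 15
Step 2: Merge (G+I)(15) + E(21) = 36
Step 3: Merge D(24) + C(27) = 51
Step 4: Merge ((G+I)+E)(36) + (D+C)(51) = 87
Read each symbol's code off the tree from the root (left child = 0, right child = 1).

Codes:
  E: 01 (length 2)
  I: 001 (length 3)
  G: 000 (length 3)
  D: 10 (length 2)
  C: 11 (length 2)
Average code length: 189/87 = 2.1724 bits/symbol


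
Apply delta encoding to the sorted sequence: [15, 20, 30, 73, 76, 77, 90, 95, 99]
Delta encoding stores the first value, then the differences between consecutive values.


First value: 15
Deltas:
  20 - 15 = 5
  30 - 20 = 10
  73 - 30 = 43
  76 - 73 = 3
  77 - 76 = 1
  90 - 77 = 13
  95 - 90 = 5
  99 - 95 = 4


Delta encoded: [15, 5, 10, 43, 3, 1, 13, 5, 4]


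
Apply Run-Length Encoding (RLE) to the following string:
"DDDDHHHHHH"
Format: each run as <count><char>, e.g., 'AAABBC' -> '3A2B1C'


Scanning runs left to right:
  i=0: run of 'D' x 4 -> '4D'
  i=4: run of 'H' x 6 -> '6H'

RLE = 4D6H


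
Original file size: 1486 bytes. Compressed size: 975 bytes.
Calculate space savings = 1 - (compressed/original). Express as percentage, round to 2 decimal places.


ratio = compressed/original = 975/1486 = 0.656124
savings = 1 - ratio = 1 - 0.656124 = 0.343876
as a percentage: 0.343876 * 100 = 34.39%

Space savings = 1 - 975/1486 = 34.39%


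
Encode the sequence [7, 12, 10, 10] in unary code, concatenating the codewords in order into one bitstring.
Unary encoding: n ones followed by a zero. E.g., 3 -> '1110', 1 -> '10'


Encode each number as n ones followed by a terminating 0:
  7 -> 11111110 (8 bits)
  12 -> 1111111111110 (13 bits)
  10 -> 11111111110 (11 bits)
  10 -> 11111111110 (11 bits)
Total length = 8 + 13 + 11 + 11 = 43 bits.

Unary([7, 12, 10, 10]) = 1111111011111111111101111111111011111111110 (43 bits)


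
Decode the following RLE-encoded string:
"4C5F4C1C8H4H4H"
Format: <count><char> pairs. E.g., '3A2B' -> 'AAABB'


Expanding each <count><char> pair:
  4C -> 'CCCC'
  5F -> 'FFFFF'
  4C -> 'CCCC'
  1C -> 'C'
  8H -> 'HHHHHHHH'
  4H -> 'HHHH'
  4H -> 'HHHH'

Decoded = CCCCFFFFFCCCCCHHHHHHHHHHHHHHHH


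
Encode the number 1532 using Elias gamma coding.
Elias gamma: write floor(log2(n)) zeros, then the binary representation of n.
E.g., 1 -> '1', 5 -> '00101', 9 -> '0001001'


num_bits = floor(log2(1532)) + 1 = 11
leading_zeros = num_bits - 1 = 10
binary(1532) = 10111111100

Elias gamma(1532) = '0000000000' + '10111111100' = 000000000010111111100 (21 bits)


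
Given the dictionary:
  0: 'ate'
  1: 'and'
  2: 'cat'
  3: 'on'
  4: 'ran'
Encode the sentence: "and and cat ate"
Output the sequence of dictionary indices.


Look up each word in the dictionary:
  'and' -> 1
  'and' -> 1
  'cat' -> 2
  'ate' -> 0

Encoded: [1, 1, 2, 0]


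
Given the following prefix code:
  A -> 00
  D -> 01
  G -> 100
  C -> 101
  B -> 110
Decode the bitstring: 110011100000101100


Decoding step by step:
Bits 110 -> B
Bits 01 -> D
Bits 110 -> B
Bits 00 -> A
Bits 00 -> A
Bits 101 -> C
Bits 100 -> G


Decoded message: BDBAACG


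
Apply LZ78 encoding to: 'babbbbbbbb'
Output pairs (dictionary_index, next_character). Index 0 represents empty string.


LZ78 encoding steps:
Dictionary: {0: ''}
Step 1: w='' (idx 0), next='b' -> output (0, 'b'), add 'b' as idx 1
Step 2: w='' (idx 0), next='a' -> output (0, 'a'), add 'a' as idx 2
Step 3: w='b' (idx 1), next='b' -> output (1, 'b'), add 'bb' as idx 3
Step 4: w='bb' (idx 3), next='b' -> output (3, 'b'), add 'bbb' as idx 4
Step 5: w='bbb' (idx 4), end of input -> output (4, '')


Encoded: [(0, 'b'), (0, 'a'), (1, 'b'), (3, 'b'), (4, '')]


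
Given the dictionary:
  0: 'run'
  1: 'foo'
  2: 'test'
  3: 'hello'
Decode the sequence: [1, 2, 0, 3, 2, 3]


Look up each index in the dictionary:
  1 -> 'foo'
  2 -> 'test'
  0 -> 'run'
  3 -> 'hello'
  2 -> 'test'
  3 -> 'hello'

Decoded: "foo test run hello test hello"


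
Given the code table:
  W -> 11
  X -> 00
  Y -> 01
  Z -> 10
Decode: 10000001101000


Decoding:
10 -> Z
00 -> X
00 -> X
01 -> Y
10 -> Z
10 -> Z
00 -> X


Result: ZXXYZZX


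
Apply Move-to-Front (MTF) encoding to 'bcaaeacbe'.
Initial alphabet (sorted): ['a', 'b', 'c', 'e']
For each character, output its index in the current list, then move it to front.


MTF encoding:
'b': index 1 in ['a', 'b', 'c', 'e'] -> ['b', 'a', 'c', 'e']
'c': index 2 in ['b', 'a', 'c', 'e'] -> ['c', 'b', 'a', 'e']
'a': index 2 in ['c', 'b', 'a', 'e'] -> ['a', 'c', 'b', 'e']
'a': index 0 in ['a', 'c', 'b', 'e'] -> ['a', 'c', 'b', 'e']
'e': index 3 in ['a', 'c', 'b', 'e'] -> ['e', 'a', 'c', 'b']
'a': index 1 in ['e', 'a', 'c', 'b'] -> ['a', 'e', 'c', 'b']
'c': index 2 in ['a', 'e', 'c', 'b'] -> ['c', 'a', 'e', 'b']
'b': index 3 in ['c', 'a', 'e', 'b'] -> ['b', 'c', 'a', 'e']
'e': index 3 in ['b', 'c', 'a', 'e'] -> ['e', 'b', 'c', 'a']


Output: [1, 2, 2, 0, 3, 1, 2, 3, 3]


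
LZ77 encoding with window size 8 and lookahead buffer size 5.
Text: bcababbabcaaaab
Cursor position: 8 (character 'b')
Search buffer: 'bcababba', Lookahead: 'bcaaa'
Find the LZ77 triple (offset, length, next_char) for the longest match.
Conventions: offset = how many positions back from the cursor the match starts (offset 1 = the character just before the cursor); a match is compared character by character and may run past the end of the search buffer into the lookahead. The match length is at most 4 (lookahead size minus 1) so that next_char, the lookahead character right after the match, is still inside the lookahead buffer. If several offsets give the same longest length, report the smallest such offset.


Try each offset into the search buffer:
  offset=1 (pos 7, char 'a'): match length 0
  offset=2 (pos 6, char 'b'): match length 1
  offset=3 (pos 5, char 'b'): match length 1
  offset=4 (pos 4, char 'a'): match length 0
  offset=5 (pos 3, char 'b'): match length 1
  offset=6 (pos 2, char 'a'): match length 0
  offset=7 (pos 1, char 'c'): match length 0
  offset=8 (pos 0, char 'b'): match length 3
Longest match has length 3 at offset 8.
next_char = character at position 8 + 3 = 11 -> 'a'

Best match: offset=8, length=3 (matching 'bca' starting at position 0)
LZ77 triple: (8, 3, 'a')


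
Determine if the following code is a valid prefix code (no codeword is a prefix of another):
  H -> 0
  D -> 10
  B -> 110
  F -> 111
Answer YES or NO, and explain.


Checking each pair (does one codeword prefix another?):
  H='0' vs D='10': no prefix
  H='0' vs B='110': no prefix
  H='0' vs F='111': no prefix
  D='10' vs H='0': no prefix
  D='10' vs B='110': no prefix
  D='10' vs F='111': no prefix
  B='110' vs H='0': no prefix
  B='110' vs D='10': no prefix
  B='110' vs F='111': no prefix
  F='111' vs H='0': no prefix
  F='111' vs D='10': no prefix
  F='111' vs B='110': no prefix
No violation found over all pairs.

YES -- this is a valid prefix code. No codeword is a prefix of any other codeword.


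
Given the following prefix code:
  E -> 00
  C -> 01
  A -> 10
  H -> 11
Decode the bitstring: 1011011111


Decoding step by step:
Bits 10 -> A
Bits 11 -> H
Bits 01 -> C
Bits 11 -> H
Bits 11 -> H


Decoded message: AHCHH


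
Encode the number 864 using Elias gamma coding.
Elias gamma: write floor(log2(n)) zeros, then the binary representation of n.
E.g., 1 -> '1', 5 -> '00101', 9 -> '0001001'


num_bits = floor(log2(864)) + 1 = 10
leading_zeros = num_bits - 1 = 9
binary(864) = 1101100000

Elias gamma(864) = '000000000' + '1101100000' = 0000000001101100000 (19 bits)


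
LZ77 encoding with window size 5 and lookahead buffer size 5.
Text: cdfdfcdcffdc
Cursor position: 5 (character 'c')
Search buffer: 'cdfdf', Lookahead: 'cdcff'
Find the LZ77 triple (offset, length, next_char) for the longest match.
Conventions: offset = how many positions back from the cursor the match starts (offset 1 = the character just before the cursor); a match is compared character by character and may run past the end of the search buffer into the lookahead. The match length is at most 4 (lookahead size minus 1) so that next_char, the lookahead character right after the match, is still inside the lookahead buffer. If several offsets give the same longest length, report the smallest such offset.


Try each offset into the search buffer:
  offset=1 (pos 4, char 'f'): match length 0
  offset=2 (pos 3, char 'd'): match length 0
  offset=3 (pos 2, char 'f'): match length 0
  offset=4 (pos 1, char 'd'): match length 0
  offset=5 (pos 0, char 'c'): match length 2
Longest match has length 2 at offset 5.
next_char = character at position 5 + 2 = 7 -> 'c'

Best match: offset=5, length=2 (matching 'cd' starting at position 0)
LZ77 triple: (5, 2, 'c')


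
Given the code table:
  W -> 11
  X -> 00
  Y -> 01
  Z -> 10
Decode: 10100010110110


Decoding:
10 -> Z
10 -> Z
00 -> X
10 -> Z
11 -> W
01 -> Y
10 -> Z


Result: ZZXZWYZ


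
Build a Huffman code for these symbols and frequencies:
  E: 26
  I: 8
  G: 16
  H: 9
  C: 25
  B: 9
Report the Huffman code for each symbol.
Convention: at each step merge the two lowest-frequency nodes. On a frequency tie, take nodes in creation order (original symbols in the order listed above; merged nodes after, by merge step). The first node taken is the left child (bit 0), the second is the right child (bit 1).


Huffman tree construction:
Step 1: Merge I(8) + H(9) = 17
Step 2: Merge B(9) + G(16) = 25
Step 3: Merge (I+H)(17) + C(25) = 42
Step 4: Merge (B+G)(25) + E(26) = 51
Step 5: Merge ((I+H)+C)(42) + ((B+G)+E)(51) = 93
Read each symbol's code off the tree from the root (left child = 0, right child = 1).

Codes:
  E: 11 (length 2)
  I: 000 (length 3)
  G: 101 (length 3)
  H: 001 (length 3)
  C: 01 (length 2)
  B: 100 (length 3)
Average code length: 228/93 = 2.4516 bits/symbol


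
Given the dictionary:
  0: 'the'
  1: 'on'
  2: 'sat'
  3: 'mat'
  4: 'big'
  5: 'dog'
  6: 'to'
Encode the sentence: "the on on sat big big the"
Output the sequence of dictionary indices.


Look up each word in the dictionary:
  'the' -> 0
  'on' -> 1
  'on' -> 1
  'sat' -> 2
  'big' -> 4
  'big' -> 4
  'the' -> 0

Encoded: [0, 1, 1, 2, 4, 4, 0]


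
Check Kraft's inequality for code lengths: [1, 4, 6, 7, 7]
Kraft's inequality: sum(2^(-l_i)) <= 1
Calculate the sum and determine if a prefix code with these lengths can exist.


Sum = 2^(-1) + 2^(-4) + 2^(-6) + 2^(-7) + 2^(-7)
    = 0.5 + 0.0625 + 0.015625 + 0.0078125 + 0.0078125
    = 76/128 = 0.59375
Since 0.59375 <= 1, Kraft's inequality IS satisfied.
A prefix code with these lengths CAN exist.

Kraft sum = 0.59375. Satisfied.


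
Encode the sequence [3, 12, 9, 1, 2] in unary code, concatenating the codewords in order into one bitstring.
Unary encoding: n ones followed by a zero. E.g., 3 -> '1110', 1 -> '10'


Encode each number as n ones followed by a terminating 0:
  3 -> 1110 (4 bits)
  12 -> 1111111111110 (13 bits)
  9 -> 1111111110 (10 bits)
  1 -> 10 (2 bits)
  2 -> 110 (3 bits)
Total length = 4 + 13 + 10 + 2 + 3 = 32 bits.

Unary([3, 12, 9, 1, 2]) = 11101111111111110111111111010110 (32 bits)


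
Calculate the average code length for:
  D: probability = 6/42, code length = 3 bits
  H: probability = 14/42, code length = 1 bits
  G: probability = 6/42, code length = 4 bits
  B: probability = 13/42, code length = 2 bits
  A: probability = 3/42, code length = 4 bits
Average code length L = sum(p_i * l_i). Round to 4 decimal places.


Weighted contributions p_i * l_i:
  D: (6/42) * 3 = 18/42
  H: (14/42) * 1 = 14/42
  G: (6/42) * 4 = 24/42
  B: (13/42) * 2 = 26/42
  A: (3/42) * 4 = 12/42
Sum = (18 + 14 + 24 + 26 + 12)/42 = 94/42

L = 94/42 = 2.2381 bits/symbol


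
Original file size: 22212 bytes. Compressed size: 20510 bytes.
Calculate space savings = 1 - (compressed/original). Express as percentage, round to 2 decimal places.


ratio = compressed/original = 20510/22212 = 0.923375
savings = 1 - ratio = 1 - 0.923375 = 0.076625
as a percentage: 0.076625 * 100 = 7.66%

Space savings = 1 - 20510/22212 = 7.66%


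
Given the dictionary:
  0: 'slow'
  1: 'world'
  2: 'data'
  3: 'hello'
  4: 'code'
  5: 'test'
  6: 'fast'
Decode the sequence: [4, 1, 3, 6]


Look up each index in the dictionary:
  4 -> 'code'
  1 -> 'world'
  3 -> 'hello'
  6 -> 'fast'

Decoded: "code world hello fast"


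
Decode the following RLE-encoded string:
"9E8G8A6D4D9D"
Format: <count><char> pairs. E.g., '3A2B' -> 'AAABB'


Expanding each <count><char> pair:
  9E -> 'EEEEEEEEE'
  8G -> 'GGGGGGGG'
  8A -> 'AAAAAAAA'
  6D -> 'DDDDDD'
  4D -> 'DDDD'
  9D -> 'DDDDDDDDD'

Decoded = EEEEEEEEEGGGGGGGGAAAAAAAADDDDDDDDDDDDDDDDDDD


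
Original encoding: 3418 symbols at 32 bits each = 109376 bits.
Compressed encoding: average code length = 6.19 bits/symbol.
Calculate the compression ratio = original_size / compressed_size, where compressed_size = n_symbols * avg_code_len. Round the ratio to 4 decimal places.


original_size = n_symbols * orig_bits = 3418 * 32 = 109376 bits
compressed_size = n_symbols * avg_code_len = 3418 * 6.19 = 21157.42 bits
ratio = original_size / compressed_size = 109376 / 21157.42 = 5.1696

Compression ratio = 5.1696


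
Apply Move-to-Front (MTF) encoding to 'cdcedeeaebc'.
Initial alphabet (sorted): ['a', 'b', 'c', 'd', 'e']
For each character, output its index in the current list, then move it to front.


MTF encoding:
'c': index 2 in ['a', 'b', 'c', 'd', 'e'] -> ['c', 'a', 'b', 'd', 'e']
'd': index 3 in ['c', 'a', 'b', 'd', 'e'] -> ['d', 'c', 'a', 'b', 'e']
'c': index 1 in ['d', 'c', 'a', 'b', 'e'] -> ['c', 'd', 'a', 'b', 'e']
'e': index 4 in ['c', 'd', 'a', 'b', 'e'] -> ['e', 'c', 'd', 'a', 'b']
'd': index 2 in ['e', 'c', 'd', 'a', 'b'] -> ['d', 'e', 'c', 'a', 'b']
'e': index 1 in ['d', 'e', 'c', 'a', 'b'] -> ['e', 'd', 'c', 'a', 'b']
'e': index 0 in ['e', 'd', 'c', 'a', 'b'] -> ['e', 'd', 'c', 'a', 'b']
'a': index 3 in ['e', 'd', 'c', 'a', 'b'] -> ['a', 'e', 'd', 'c', 'b']
'e': index 1 in ['a', 'e', 'd', 'c', 'b'] -> ['e', 'a', 'd', 'c', 'b']
'b': index 4 in ['e', 'a', 'd', 'c', 'b'] -> ['b', 'e', 'a', 'd', 'c']
'c': index 4 in ['b', 'e', 'a', 'd', 'c'] -> ['c', 'b', 'e', 'a', 'd']


Output: [2, 3, 1, 4, 2, 1, 0, 3, 1, 4, 4]


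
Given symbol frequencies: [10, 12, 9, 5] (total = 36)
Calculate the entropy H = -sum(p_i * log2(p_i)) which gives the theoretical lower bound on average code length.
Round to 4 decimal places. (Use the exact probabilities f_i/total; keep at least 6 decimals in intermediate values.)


Per-symbol terms -p_i * log2(p_i) with p_i = f_i/36:
  p = 10/36 = 0.277778: log2(p) = -1.847997, -p*log2(p) = 0.513332
  p = 12/36 = 0.333333: log2(p) = -1.584963, -p*log2(p) = 0.528321
  p = 9/36 = 0.250000: log2(p) = -2.000000, -p*log2(p) = 0.500000
  p = 5/36 = 0.138889: log2(p) = -2.847997, -p*log2(p) = 0.395555
H = 0.513332 + 0.528321 + 0.500000 + 0.395555 = 1.937208

H = 1.9372 bits/symbol


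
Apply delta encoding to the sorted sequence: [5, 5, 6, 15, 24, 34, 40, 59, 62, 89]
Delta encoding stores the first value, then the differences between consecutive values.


First value: 5
Deltas:
  5 - 5 = 0
  6 - 5 = 1
  15 - 6 = 9
  24 - 15 = 9
  34 - 24 = 10
  40 - 34 = 6
  59 - 40 = 19
  62 - 59 = 3
  89 - 62 = 27


Delta encoded: [5, 0, 1, 9, 9, 10, 6, 19, 3, 27]


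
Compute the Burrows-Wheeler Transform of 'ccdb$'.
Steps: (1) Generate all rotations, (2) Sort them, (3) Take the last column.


Rotations (sorted):
  0: $ccdb -> last char: b
  1: b$ccd -> last char: d
  2: ccdb$ -> last char: $
  3: cdb$c -> last char: c
  4: db$cc -> last char: c


BWT = bd$cc


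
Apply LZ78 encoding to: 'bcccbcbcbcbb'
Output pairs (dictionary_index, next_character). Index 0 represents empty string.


LZ78 encoding steps:
Dictionary: {0: ''}
Step 1: w='' (idx 0), next='b' -> output (0, 'b'), add 'b' as idx 1
Step 2: w='' (idx 0), next='c' -> output (0, 'c'), add 'c' as idx 2
Step 3: w='c' (idx 2), next='c' -> output (2, 'c'), add 'cc' as idx 3
Step 4: w='b' (idx 1), next='c' -> output (1, 'c'), add 'bc' as idx 4
Step 5: w='bc' (idx 4), next='b' -> output (4, 'b'), add 'bcb' as idx 5
Step 6: w='c' (idx 2), next='b' -> output (2, 'b'), add 'cb' as idx 6
Step 7: w='b' (idx 1), end of input -> output (1, '')


Encoded: [(0, 'b'), (0, 'c'), (2, 'c'), (1, 'c'), (4, 'b'), (2, 'b'), (1, '')]


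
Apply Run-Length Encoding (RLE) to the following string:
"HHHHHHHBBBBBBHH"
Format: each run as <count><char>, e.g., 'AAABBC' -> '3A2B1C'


Scanning runs left to right:
  i=0: run of 'H' x 7 -> '7H'
  i=7: run of 'B' x 6 -> '6B'
  i=13: run of 'H' x 2 -> '2H'

RLE = 7H6B2H


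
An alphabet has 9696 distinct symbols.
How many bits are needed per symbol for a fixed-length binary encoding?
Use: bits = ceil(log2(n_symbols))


log2(9696) = 13.2432
Bracket: 2^13 = 8192 < 9696 <= 2^14 = 16384
So ceil(log2(9696)) = 14

bits = ceil(log2(9696)) = ceil(13.2432) = 14 bits


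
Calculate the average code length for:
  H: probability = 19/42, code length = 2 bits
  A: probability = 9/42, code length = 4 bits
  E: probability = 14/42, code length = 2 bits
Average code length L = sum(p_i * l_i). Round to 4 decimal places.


Weighted contributions p_i * l_i:
  H: (19/42) * 2 = 38/42
  A: (9/42) * 4 = 36/42
  E: (14/42) * 2 = 28/42
Sum = (38 + 36 + 28)/42 = 102/42

L = 102/42 = 2.4286 bits/symbol


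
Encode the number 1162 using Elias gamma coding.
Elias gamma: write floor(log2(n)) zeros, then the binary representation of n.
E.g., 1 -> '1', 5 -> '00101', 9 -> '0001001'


num_bits = floor(log2(1162)) + 1 = 11
leading_zeros = num_bits - 1 = 10
binary(1162) = 10010001010

Elias gamma(1162) = '0000000000' + '10010001010' = 000000000010010001010 (21 bits)


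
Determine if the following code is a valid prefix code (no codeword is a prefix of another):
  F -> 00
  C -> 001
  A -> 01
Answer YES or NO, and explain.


Checking each pair (does one codeword prefix another?):
  F='00' vs C='001': prefix -- VIOLATION

NO -- this is NOT a valid prefix code. F (00) is a prefix of C (001).


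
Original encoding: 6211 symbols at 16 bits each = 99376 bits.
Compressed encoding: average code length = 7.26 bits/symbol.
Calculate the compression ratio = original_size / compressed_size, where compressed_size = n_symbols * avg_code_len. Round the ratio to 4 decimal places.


original_size = n_symbols * orig_bits = 6211 * 16 = 99376 bits
compressed_size = n_symbols * avg_code_len = 6211 * 7.26 = 45091.86 bits
ratio = original_size / compressed_size = 99376 / 45091.86 = 2.2039

Compression ratio = 2.2039


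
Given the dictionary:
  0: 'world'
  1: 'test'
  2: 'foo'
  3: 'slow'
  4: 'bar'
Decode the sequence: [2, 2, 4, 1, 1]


Look up each index in the dictionary:
  2 -> 'foo'
  2 -> 'foo'
  4 -> 'bar'
  1 -> 'test'
  1 -> 'test'

Decoded: "foo foo bar test test"


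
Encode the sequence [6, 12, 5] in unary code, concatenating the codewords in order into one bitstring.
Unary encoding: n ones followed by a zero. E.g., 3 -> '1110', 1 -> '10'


Encode each number as n ones followed by a terminating 0:
  6 -> 1111110 (7 bits)
  12 -> 1111111111110 (13 bits)
  5 -> 111110 (6 bits)
Total length = 7 + 13 + 6 = 26 bits.

Unary([6, 12, 5]) = 11111101111111111110111110 (26 bits)


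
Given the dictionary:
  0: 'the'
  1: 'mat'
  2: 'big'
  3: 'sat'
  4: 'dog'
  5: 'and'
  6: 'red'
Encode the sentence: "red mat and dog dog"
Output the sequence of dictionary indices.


Look up each word in the dictionary:
  'red' -> 6
  'mat' -> 1
  'and' -> 5
  'dog' -> 4
  'dog' -> 4

Encoded: [6, 1, 5, 4, 4]


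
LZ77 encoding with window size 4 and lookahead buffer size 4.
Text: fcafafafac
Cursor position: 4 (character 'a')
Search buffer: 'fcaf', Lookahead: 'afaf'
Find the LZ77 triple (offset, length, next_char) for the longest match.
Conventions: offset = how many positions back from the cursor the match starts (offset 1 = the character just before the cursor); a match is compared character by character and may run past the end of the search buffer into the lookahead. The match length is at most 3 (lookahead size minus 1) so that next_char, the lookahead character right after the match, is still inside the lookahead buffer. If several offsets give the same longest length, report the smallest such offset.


Try each offset into the search buffer:
  offset=1 (pos 3, char 'f'): match length 0
  offset=2 (pos 2, char 'a'): match length 3
  offset=3 (pos 1, char 'c'): match length 0
  offset=4 (pos 0, char 'f'): match length 0
Longest match has length 3 at offset 2.
next_char = character at position 4 + 3 = 7 -> 'f'

Best match: offset=2, length=3 (matching 'afa' starting at position 2)
LZ77 triple: (2, 3, 'f')


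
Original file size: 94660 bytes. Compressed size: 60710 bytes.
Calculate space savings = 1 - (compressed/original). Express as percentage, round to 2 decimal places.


ratio = compressed/original = 60710/94660 = 0.641348
savings = 1 - ratio = 1 - 0.641348 = 0.358652
as a percentage: 0.358652 * 100 = 35.87%

Space savings = 1 - 60710/94660 = 35.87%


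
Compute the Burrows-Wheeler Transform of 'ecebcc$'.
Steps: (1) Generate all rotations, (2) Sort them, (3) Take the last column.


Rotations (sorted):
  0: $ecebcc -> last char: c
  1: bcc$ece -> last char: e
  2: c$ecebc -> last char: c
  3: cc$eceb -> last char: b
  4: cebcc$e -> last char: e
  5: ebcc$ec -> last char: c
  6: ecebcc$ -> last char: $


BWT = cecbec$


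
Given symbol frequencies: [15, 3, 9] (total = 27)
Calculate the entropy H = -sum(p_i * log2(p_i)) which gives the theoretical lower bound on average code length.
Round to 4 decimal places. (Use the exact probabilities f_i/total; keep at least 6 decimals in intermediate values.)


Per-symbol terms -p_i * log2(p_i) with p_i = f_i/27:
  p = 15/27 = 0.555556: log2(p) = -0.847997, -p*log2(p) = 0.471109
  p = 3/27 = 0.111111: log2(p) = -3.169925, -p*log2(p) = 0.352214
  p = 9/27 = 0.333333: log2(p) = -1.584963, -p*log2(p) = 0.528321
H = 0.471109 + 0.352214 + 0.528321 = 1.351644

H = 1.3516 bits/symbol


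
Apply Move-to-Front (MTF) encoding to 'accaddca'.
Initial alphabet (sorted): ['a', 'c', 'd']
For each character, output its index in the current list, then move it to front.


MTF encoding:
'a': index 0 in ['a', 'c', 'd'] -> ['a', 'c', 'd']
'c': index 1 in ['a', 'c', 'd'] -> ['c', 'a', 'd']
'c': index 0 in ['c', 'a', 'd'] -> ['c', 'a', 'd']
'a': index 1 in ['c', 'a', 'd'] -> ['a', 'c', 'd']
'd': index 2 in ['a', 'c', 'd'] -> ['d', 'a', 'c']
'd': index 0 in ['d', 'a', 'c'] -> ['d', 'a', 'c']
'c': index 2 in ['d', 'a', 'c'] -> ['c', 'd', 'a']
'a': index 2 in ['c', 'd', 'a'] -> ['a', 'c', 'd']


Output: [0, 1, 0, 1, 2, 0, 2, 2]


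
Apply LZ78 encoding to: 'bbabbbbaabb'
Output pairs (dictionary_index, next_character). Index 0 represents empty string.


LZ78 encoding steps:
Dictionary: {0: ''}
Step 1: w='' (idx 0), next='b' -> output (0, 'b'), add 'b' as idx 1
Step 2: w='b' (idx 1), next='a' -> output (1, 'a'), add 'ba' as idx 2
Step 3: w='b' (idx 1), next='b' -> output (1, 'b'), add 'bb' as idx 3
Step 4: w='bb' (idx 3), next='a' -> output (3, 'a'), add 'bba' as idx 4
Step 5: w='' (idx 0), next='a' -> output (0, 'a'), add 'a' as idx 5
Step 6: w='bb' (idx 3), end of input -> output (3, '')


Encoded: [(0, 'b'), (1, 'a'), (1, 'b'), (3, 'a'), (0, 'a'), (3, '')]


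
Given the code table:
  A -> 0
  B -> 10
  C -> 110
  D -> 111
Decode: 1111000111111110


Decoding:
111 -> D
10 -> B
0 -> A
0 -> A
111 -> D
111 -> D
110 -> C


Result: DBAADDC


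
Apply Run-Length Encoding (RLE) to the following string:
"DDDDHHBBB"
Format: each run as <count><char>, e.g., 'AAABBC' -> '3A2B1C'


Scanning runs left to right:
  i=0: run of 'D' x 4 -> '4D'
  i=4: run of 'H' x 2 -> '2H'
  i=6: run of 'B' x 3 -> '3B'

RLE = 4D2H3B


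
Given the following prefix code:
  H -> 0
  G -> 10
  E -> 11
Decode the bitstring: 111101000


Decoding step by step:
Bits 11 -> E
Bits 11 -> E
Bits 0 -> H
Bits 10 -> G
Bits 0 -> H
Bits 0 -> H


Decoded message: EEHGHH


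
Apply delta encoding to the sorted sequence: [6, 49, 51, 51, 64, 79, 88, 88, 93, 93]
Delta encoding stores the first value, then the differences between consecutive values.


First value: 6
Deltas:
  49 - 6 = 43
  51 - 49 = 2
  51 - 51 = 0
  64 - 51 = 13
  79 - 64 = 15
  88 - 79 = 9
  88 - 88 = 0
  93 - 88 = 5
  93 - 93 = 0


Delta encoded: [6, 43, 2, 0, 13, 15, 9, 0, 5, 0]


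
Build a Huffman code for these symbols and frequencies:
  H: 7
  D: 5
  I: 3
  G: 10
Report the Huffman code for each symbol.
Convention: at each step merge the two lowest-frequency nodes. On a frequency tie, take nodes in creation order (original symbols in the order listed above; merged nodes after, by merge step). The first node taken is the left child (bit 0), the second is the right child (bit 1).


Huffman tree construction:
Step 1: Merge I(3) + D(5) = 8
Step 2: Merge H(7) + (I+D)(8) = 15
Step 3: Merge G(10) + (H+(I+D))(15) = 25
Read each symbol's code off the tree from the root (left child = 0, right child = 1).

Codes:
  H: 10 (length 2)
  D: 111 (length 3)
  I: 110 (length 3)
  G: 0 (length 1)
Average code length: 48/25 = 1.9200 bits/symbol


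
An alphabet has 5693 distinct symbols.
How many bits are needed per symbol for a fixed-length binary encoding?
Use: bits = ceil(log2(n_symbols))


log2(5693) = 12.475
Bracket: 2^12 = 4096 < 5693 <= 2^13 = 8192
So ceil(log2(5693)) = 13

bits = ceil(log2(5693)) = ceil(12.475) = 13 bits


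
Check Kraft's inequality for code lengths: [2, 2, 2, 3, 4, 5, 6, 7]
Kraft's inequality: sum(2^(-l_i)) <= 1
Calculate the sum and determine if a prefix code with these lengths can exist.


Sum = 2^(-2) + 2^(-2) + 2^(-2) + 2^(-3) + 2^(-4) + 2^(-5) + 2^(-6) + 2^(-7)
    = 0.25 + 0.25 + 0.25 + 0.125 + 0.0625 + 0.03125 + 0.015625 + 0.0078125
    = 127/128 = 0.9921875
Since 0.9921875 <= 1, Kraft's inequality IS satisfied.
A prefix code with these lengths CAN exist.

Kraft sum = 0.9921875. Satisfied.


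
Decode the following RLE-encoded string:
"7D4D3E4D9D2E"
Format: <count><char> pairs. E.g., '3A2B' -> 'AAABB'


Expanding each <count><char> pair:
  7D -> 'DDDDDDD'
  4D -> 'DDDD'
  3E -> 'EEE'
  4D -> 'DDDD'
  9D -> 'DDDDDDDDD'
  2E -> 'EE'

Decoded = DDDDDDDDDDDEEEDDDDDDDDDDDDDEE


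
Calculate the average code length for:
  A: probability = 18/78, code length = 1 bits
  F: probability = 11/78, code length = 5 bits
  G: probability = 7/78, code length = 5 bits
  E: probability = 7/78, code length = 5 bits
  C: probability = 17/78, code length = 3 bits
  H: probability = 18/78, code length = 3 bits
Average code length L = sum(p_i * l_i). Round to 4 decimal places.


Weighted contributions p_i * l_i:
  A: (18/78) * 1 = 18/78
  F: (11/78) * 5 = 55/78
  G: (7/78) * 5 = 35/78
  E: (7/78) * 5 = 35/78
  C: (17/78) * 3 = 51/78
  H: (18/78) * 3 = 54/78
Sum = (18 + 55 + 35 + 35 + 51 + 54)/78 = 248/78

L = 248/78 = 3.1795 bits/symbol


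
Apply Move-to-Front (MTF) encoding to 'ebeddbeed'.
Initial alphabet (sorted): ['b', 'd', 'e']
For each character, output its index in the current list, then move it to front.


MTF encoding:
'e': index 2 in ['b', 'd', 'e'] -> ['e', 'b', 'd']
'b': index 1 in ['e', 'b', 'd'] -> ['b', 'e', 'd']
'e': index 1 in ['b', 'e', 'd'] -> ['e', 'b', 'd']
'd': index 2 in ['e', 'b', 'd'] -> ['d', 'e', 'b']
'd': index 0 in ['d', 'e', 'b'] -> ['d', 'e', 'b']
'b': index 2 in ['d', 'e', 'b'] -> ['b', 'd', 'e']
'e': index 2 in ['b', 'd', 'e'] -> ['e', 'b', 'd']
'e': index 0 in ['e', 'b', 'd'] -> ['e', 'b', 'd']
'd': index 2 in ['e', 'b', 'd'] -> ['d', 'e', 'b']


Output: [2, 1, 1, 2, 0, 2, 2, 0, 2]


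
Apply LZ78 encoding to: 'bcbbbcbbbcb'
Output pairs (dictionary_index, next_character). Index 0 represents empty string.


LZ78 encoding steps:
Dictionary: {0: ''}
Step 1: w='' (idx 0), next='b' -> output (0, 'b'), add 'b' as idx 1
Step 2: w='' (idx 0), next='c' -> output (0, 'c'), add 'c' as idx 2
Step 3: w='b' (idx 1), next='b' -> output (1, 'b'), add 'bb' as idx 3
Step 4: w='b' (idx 1), next='c' -> output (1, 'c'), add 'bc' as idx 4
Step 5: w='bb' (idx 3), next='b' -> output (3, 'b'), add 'bbb' as idx 5
Step 6: w='c' (idx 2), next='b' -> output (2, 'b'), add 'cb' as idx 6


Encoded: [(0, 'b'), (0, 'c'), (1, 'b'), (1, 'c'), (3, 'b'), (2, 'b')]


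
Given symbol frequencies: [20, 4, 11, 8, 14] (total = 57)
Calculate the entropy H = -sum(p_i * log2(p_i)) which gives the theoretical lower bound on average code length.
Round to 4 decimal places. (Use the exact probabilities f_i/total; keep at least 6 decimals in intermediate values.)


Per-symbol terms -p_i * log2(p_i) with p_i = f_i/57:
  p = 20/57 = 0.350877: log2(p) = -1.510962, -p*log2(p) = 0.530162
  p = 4/57 = 0.070175: log2(p) = -3.832890, -p*log2(p) = 0.268975
  p = 11/57 = 0.192982: log2(p) = -2.373458, -p*log2(p) = 0.458036
  p = 8/57 = 0.140351: log2(p) = -2.832890, -p*log2(p) = 0.397599
  p = 14/57 = 0.245614: log2(p) = -2.025535, -p*log2(p) = 0.497500
H = 0.530162 + 0.268975 + 0.458036 + 0.397599 + 0.497500 = 2.152272

H = 2.1523 bits/symbol


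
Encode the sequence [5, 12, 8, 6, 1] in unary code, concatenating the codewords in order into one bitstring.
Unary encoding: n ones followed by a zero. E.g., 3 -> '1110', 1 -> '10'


Encode each number as n ones followed by a terminating 0:
  5 -> 111110 (6 bits)
  12 -> 1111111111110 (13 bits)
  8 -> 111111110 (9 bits)
  6 -> 1111110 (7 bits)
  1 -> 10 (2 bits)
Total length = 6 + 13 + 9 + 7 + 2 = 37 bits.

Unary([5, 12, 8, 6, 1]) = 1111101111111111110111111110111111010 (37 bits)


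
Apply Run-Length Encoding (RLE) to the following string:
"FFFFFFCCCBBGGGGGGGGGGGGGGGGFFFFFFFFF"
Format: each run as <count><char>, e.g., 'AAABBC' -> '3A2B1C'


Scanning runs left to right:
  i=0: run of 'F' x 6 -> '6F'
  i=6: run of 'C' x 3 -> '3C'
  i=9: run of 'B' x 2 -> '2B'
  i=11: run of 'G' x 16 -> '16G'
  i=27: run of 'F' x 9 -> '9F'

RLE = 6F3C2B16G9F


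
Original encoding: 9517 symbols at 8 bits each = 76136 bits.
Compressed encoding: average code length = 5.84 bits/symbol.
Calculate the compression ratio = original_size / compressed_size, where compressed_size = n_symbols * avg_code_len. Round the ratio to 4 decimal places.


original_size = n_symbols * orig_bits = 9517 * 8 = 76136 bits
compressed_size = n_symbols * avg_code_len = 9517 * 5.84 = 55579.28 bits
ratio = original_size / compressed_size = 76136 / 55579.28 = 1.3699

Compression ratio = 1.3699


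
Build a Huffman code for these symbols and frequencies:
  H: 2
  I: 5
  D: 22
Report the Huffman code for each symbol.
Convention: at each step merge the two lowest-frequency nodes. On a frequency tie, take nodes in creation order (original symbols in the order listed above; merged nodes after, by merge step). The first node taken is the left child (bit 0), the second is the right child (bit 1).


Huffman tree construction:
Step 1: Merge H(2) + I(5) = 7
Step 2: Merge (H+I)(7) + D(22) = 29
Read each symbol's code off the tree from the root (left child = 0, right child = 1).

Codes:
  H: 00 (length 2)
  I: 01 (length 2)
  D: 1 (length 1)
Average code length: 36/29 = 1.2414 bits/symbol


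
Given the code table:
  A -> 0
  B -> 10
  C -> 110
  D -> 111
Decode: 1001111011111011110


Decoding:
10 -> B
0 -> A
111 -> D
10 -> B
111 -> D
110 -> C
111 -> D
10 -> B


Result: BADBDCDB


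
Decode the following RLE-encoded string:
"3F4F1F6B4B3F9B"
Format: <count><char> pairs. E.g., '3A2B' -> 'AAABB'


Expanding each <count><char> pair:
  3F -> 'FFF'
  4F -> 'FFFF'
  1F -> 'F'
  6B -> 'BBBBBB'
  4B -> 'BBBB'
  3F -> 'FFF'
  9B -> 'BBBBBBBBB'

Decoded = FFFFFFFFBBBBBBBBBBFFFBBBBBBBBB


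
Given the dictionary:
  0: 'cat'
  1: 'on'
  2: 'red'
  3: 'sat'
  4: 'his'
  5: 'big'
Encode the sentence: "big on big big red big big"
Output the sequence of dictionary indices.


Look up each word in the dictionary:
  'big' -> 5
  'on' -> 1
  'big' -> 5
  'big' -> 5
  'red' -> 2
  'big' -> 5
  'big' -> 5

Encoded: [5, 1, 5, 5, 2, 5, 5]


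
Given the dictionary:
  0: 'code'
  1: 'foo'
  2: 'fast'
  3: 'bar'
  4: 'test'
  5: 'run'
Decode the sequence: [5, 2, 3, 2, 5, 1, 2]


Look up each index in the dictionary:
  5 -> 'run'
  2 -> 'fast'
  3 -> 'bar'
  2 -> 'fast'
  5 -> 'run'
  1 -> 'foo'
  2 -> 'fast'

Decoded: "run fast bar fast run foo fast"


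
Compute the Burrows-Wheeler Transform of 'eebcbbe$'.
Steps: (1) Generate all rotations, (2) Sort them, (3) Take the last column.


Rotations (sorted):
  0: $eebcbbe -> last char: e
  1: bbe$eebc -> last char: c
  2: bcbbe$ee -> last char: e
  3: be$eebcb -> last char: b
  4: cbbe$eeb -> last char: b
  5: e$eebcbb -> last char: b
  6: ebcbbe$e -> last char: e
  7: eebcbbe$ -> last char: $


BWT = ecebbbe$


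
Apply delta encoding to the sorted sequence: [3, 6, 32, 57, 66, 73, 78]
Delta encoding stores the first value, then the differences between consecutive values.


First value: 3
Deltas:
  6 - 3 = 3
  32 - 6 = 26
  57 - 32 = 25
  66 - 57 = 9
  73 - 66 = 7
  78 - 73 = 5


Delta encoded: [3, 3, 26, 25, 9, 7, 5]


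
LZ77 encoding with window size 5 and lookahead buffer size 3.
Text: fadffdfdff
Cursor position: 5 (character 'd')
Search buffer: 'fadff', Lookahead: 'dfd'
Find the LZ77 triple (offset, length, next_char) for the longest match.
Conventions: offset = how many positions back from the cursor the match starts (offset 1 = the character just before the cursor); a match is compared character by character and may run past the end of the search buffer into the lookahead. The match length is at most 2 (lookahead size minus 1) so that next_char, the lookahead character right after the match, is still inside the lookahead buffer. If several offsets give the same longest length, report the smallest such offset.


Try each offset into the search buffer:
  offset=1 (pos 4, char 'f'): match length 0
  offset=2 (pos 3, char 'f'): match length 0
  offset=3 (pos 2, char 'd'): match length 2
  offset=4 (pos 1, char 'a'): match length 0
  offset=5 (pos 0, char 'f'): match length 0
Longest match has length 2 at offset 3.
next_char = character at position 5 + 2 = 7 -> 'd'

Best match: offset=3, length=2 (matching 'df' starting at position 2)
LZ77 triple: (3, 2, 'd')


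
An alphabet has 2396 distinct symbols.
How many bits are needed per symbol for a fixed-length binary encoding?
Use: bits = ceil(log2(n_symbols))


log2(2396) = 11.2264
Bracket: 2^11 = 2048 < 2396 <= 2^12 = 4096
So ceil(log2(2396)) = 12

bits = ceil(log2(2396)) = ceil(11.2264) = 12 bits


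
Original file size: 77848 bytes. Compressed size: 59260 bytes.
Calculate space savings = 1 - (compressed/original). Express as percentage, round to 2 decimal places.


ratio = compressed/original = 59260/77848 = 0.761227
savings = 1 - ratio = 1 - 0.761227 = 0.238773
as a percentage: 0.238773 * 100 = 23.88%

Space savings = 1 - 59260/77848 = 23.88%


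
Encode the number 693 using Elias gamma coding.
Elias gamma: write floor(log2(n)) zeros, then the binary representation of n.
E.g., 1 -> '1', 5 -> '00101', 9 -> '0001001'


num_bits = floor(log2(693)) + 1 = 10
leading_zeros = num_bits - 1 = 9
binary(693) = 1010110101

Elias gamma(693) = '000000000' + '1010110101' = 0000000001010110101 (19 bits)


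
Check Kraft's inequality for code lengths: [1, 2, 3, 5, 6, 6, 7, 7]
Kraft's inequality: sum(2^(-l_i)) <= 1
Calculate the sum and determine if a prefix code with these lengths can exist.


Sum = 2^(-1) + 2^(-2) + 2^(-3) + 2^(-5) + 2^(-6) + 2^(-6) + 2^(-7) + 2^(-7)
    = 0.5 + 0.25 + 0.125 + 0.03125 + 0.015625 + 0.015625 + 0.0078125 + 0.0078125
    = 122/128 = 0.953125
Since 0.953125 <= 1, Kraft's inequality IS satisfied.
A prefix code with these lengths CAN exist.

Kraft sum = 0.953125. Satisfied.


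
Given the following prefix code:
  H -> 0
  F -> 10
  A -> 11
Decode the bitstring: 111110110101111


Decoding step by step:
Bits 11 -> A
Bits 11 -> A
Bits 10 -> F
Bits 11 -> A
Bits 0 -> H
Bits 10 -> F
Bits 11 -> A
Bits 11 -> A


Decoded message: AAFAHFAA


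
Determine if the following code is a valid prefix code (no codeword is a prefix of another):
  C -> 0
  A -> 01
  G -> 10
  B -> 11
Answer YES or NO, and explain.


Checking each pair (does one codeword prefix another?):
  C='0' vs A='01': prefix -- VIOLATION

NO -- this is NOT a valid prefix code. C (0) is a prefix of A (01).


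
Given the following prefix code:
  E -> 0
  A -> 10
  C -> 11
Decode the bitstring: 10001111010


Decoding step by step:
Bits 10 -> A
Bits 0 -> E
Bits 0 -> E
Bits 11 -> C
Bits 11 -> C
Bits 0 -> E
Bits 10 -> A


Decoded message: AEECCEA


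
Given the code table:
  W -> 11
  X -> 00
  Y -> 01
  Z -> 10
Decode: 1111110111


Decoding:
11 -> W
11 -> W
11 -> W
01 -> Y
11 -> W


Result: WWWYW


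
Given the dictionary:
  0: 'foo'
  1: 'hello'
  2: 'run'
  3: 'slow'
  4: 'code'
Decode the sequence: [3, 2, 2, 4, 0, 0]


Look up each index in the dictionary:
  3 -> 'slow'
  2 -> 'run'
  2 -> 'run'
  4 -> 'code'
  0 -> 'foo'
  0 -> 'foo'

Decoded: "slow run run code foo foo"


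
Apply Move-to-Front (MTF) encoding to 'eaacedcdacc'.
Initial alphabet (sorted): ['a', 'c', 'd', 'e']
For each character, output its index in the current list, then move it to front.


MTF encoding:
'e': index 3 in ['a', 'c', 'd', 'e'] -> ['e', 'a', 'c', 'd']
'a': index 1 in ['e', 'a', 'c', 'd'] -> ['a', 'e', 'c', 'd']
'a': index 0 in ['a', 'e', 'c', 'd'] -> ['a', 'e', 'c', 'd']
'c': index 2 in ['a', 'e', 'c', 'd'] -> ['c', 'a', 'e', 'd']
'e': index 2 in ['c', 'a', 'e', 'd'] -> ['e', 'c', 'a', 'd']
'd': index 3 in ['e', 'c', 'a', 'd'] -> ['d', 'e', 'c', 'a']
'c': index 2 in ['d', 'e', 'c', 'a'] -> ['c', 'd', 'e', 'a']
'd': index 1 in ['c', 'd', 'e', 'a'] -> ['d', 'c', 'e', 'a']
'a': index 3 in ['d', 'c', 'e', 'a'] -> ['a', 'd', 'c', 'e']
'c': index 2 in ['a', 'd', 'c', 'e'] -> ['c', 'a', 'd', 'e']
'c': index 0 in ['c', 'a', 'd', 'e'] -> ['c', 'a', 'd', 'e']


Output: [3, 1, 0, 2, 2, 3, 2, 1, 3, 2, 0]


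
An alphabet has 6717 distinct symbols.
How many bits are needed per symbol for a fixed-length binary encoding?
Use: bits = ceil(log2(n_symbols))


log2(6717) = 12.7136
Bracket: 2^12 = 4096 < 6717 <= 2^13 = 8192
So ceil(log2(6717)) = 13

bits = ceil(log2(6717)) = ceil(12.7136) = 13 bits


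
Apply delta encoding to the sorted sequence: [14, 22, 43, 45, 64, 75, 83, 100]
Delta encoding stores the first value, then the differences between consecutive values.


First value: 14
Deltas:
  22 - 14 = 8
  43 - 22 = 21
  45 - 43 = 2
  64 - 45 = 19
  75 - 64 = 11
  83 - 75 = 8
  100 - 83 = 17


Delta encoded: [14, 8, 21, 2, 19, 11, 8, 17]


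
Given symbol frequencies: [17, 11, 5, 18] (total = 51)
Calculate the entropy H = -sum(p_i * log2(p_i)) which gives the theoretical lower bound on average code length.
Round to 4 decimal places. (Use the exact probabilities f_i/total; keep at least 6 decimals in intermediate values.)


Per-symbol terms -p_i * log2(p_i) with p_i = f_i/51:
  p = 17/51 = 0.333333: log2(p) = -1.584963, -p*log2(p) = 0.528321
  p = 11/51 = 0.215686: log2(p) = -2.212994, -p*log2(p) = 0.477312
  p = 5/51 = 0.098039: log2(p) = -3.350497, -p*log2(p) = 0.328480
  p = 18/51 = 0.352941: log2(p) = -1.502500, -p*log2(p) = 0.530294
H = 0.528321 + 0.477312 + 0.328480 + 0.530294 = 1.864407

H = 1.8644 bits/symbol


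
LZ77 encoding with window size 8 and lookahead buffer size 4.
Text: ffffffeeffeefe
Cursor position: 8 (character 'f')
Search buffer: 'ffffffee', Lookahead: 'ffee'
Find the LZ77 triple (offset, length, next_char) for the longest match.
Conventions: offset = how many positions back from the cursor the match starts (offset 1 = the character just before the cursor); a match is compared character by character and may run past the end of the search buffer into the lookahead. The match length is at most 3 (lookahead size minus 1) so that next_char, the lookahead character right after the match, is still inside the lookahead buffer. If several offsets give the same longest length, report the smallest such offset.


Try each offset into the search buffer:
  offset=1 (pos 7, char 'e'): match length 0
  offset=2 (pos 6, char 'e'): match length 0
  offset=3 (pos 5, char 'f'): match length 1
  offset=4 (pos 4, char 'f'): match length 3
  offset=5 (pos 3, char 'f'): match length 2
  offset=6 (pos 2, char 'f'): match length 2
  offset=7 (pos 1, char 'f'): match length 2
  offset=8 (pos 0, char 'f'): match length 2
Longest match has length 3 at offset 4.
next_char = character at position 8 + 3 = 11 -> 'e'

Best match: offset=4, length=3 (matching 'ffe' starting at position 4)
LZ77 triple: (4, 3, 'e')
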